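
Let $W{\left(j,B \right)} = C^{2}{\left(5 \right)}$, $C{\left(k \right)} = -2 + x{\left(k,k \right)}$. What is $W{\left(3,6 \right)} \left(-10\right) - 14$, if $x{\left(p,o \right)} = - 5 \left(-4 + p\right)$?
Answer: $-504$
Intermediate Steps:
$x{\left(p,o \right)} = 20 - 5 p$
$C{\left(k \right)} = 18 - 5 k$ ($C{\left(k \right)} = -2 - \left(-20 + 5 k\right) = 18 - 5 k$)
$W{\left(j,B \right)} = 49$ ($W{\left(j,B \right)} = \left(18 - 25\right)^{2} = \left(-7\right)^{2} = 49$)
$W{\left(3,6 \right)} \left(-10\right) - 14 = 49 \left(-10\right) - 14 = -490 - 14 = -504$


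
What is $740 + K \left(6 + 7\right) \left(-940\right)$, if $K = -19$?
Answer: $232920$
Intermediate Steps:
$740 + K \left(6 + 7\right) \left(-940\right) = 740 + - 19 \left(6 + 7\right) \left(-940\right) = 740 + \left(-19\right) 13 \left(-940\right) = 740 - -232180 = 740 + 232180 = 232920$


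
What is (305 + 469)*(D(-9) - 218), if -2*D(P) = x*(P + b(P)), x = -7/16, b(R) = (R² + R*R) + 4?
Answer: -2274399/16 ≈ -1.4215e+5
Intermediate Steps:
b(R) = 4 + 2*R² (b(R) = (R² + R²) + 4 = 2*R² + 4 = 4 + 2*R²)
x = -7/16 (x = -7*1/16 = -7/16 ≈ -0.43750)
D(P) = 7/8 + 7*P²/16 + 7*P/32 (D(P) = -(-7)*(P + (4 + 2*P²))/32 = -(-7)*(4 + P + 2*P²)/32 = -(-7/4 - 7*P²/8 - 7*P/16)/2 = 7/8 + 7*P²/16 + 7*P/32)
(305 + 469)*(D(-9) - 218) = (305 + 469)*((7/8 + (7/16)*(-9)² + (7/32)*(-9)) - 218) = 774*((7/8 + (7/16)*81 - 63/32) - 218) = 774*((7/8 + 567/16 - 63/32) - 218) = 774*(1099/32 - 218) = 774*(-5877/32) = -2274399/16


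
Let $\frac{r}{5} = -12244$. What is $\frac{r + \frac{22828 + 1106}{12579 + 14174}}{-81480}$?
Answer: $\frac{818897363}{1089917220} \approx 0.75134$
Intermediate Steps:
$r = -61220$ ($r = 5 \left(-12244\right) = -61220$)
$\frac{r + \frac{22828 + 1106}{12579 + 14174}}{-81480} = \frac{-61220 + \frac{22828 + 1106}{12579 + 14174}}{-81480} = \left(-61220 + \frac{23934}{26753}\right) \left(- \frac{1}{81480}\right) = \left(- \frac{1637794726}{26753}\right) \left(- \frac{1}{81480}\right) = \frac{818897363}{1089917220}$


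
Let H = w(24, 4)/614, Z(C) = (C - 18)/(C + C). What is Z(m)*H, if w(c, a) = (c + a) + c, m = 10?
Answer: -52/1535 ≈ -0.033876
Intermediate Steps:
Z(C) = (-18 + C)/(2*C) (Z(C) = (-18 + C)/((2*C)) = (-18 + C)*(1/(2*C)) = (-18 + C)/(2*C))
w(c, a) = a + 2*c (w(c, a) = (a + c) + c = a + 2*c)
H = 26/307 (H = (4 + 2*24)/614 = (4 + 48)*(1/614) = 52*(1/614) = 26/307 ≈ 0.084691)
Z(m)*H = ((½)*(-18 + 10)/10)*(26/307) = ((½)*(⅒)*(-8))*(26/307) = -⅖*26/307 = -52/1535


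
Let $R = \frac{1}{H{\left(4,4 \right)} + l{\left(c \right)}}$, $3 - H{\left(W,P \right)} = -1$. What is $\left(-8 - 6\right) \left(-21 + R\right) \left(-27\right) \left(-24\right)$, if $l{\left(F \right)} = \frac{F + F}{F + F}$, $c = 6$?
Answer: $\frac{943488}{5} \approx 1.887 \cdot 10^{5}$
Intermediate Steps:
$H{\left(W,P \right)} = 4$ ($H{\left(W,P \right)} = 3 - -1 = 3 + 1 = 4$)
$l{\left(F \right)} = 1$ ($l{\left(F \right)} = \frac{2 F}{2 F} = 2 F \frac{1}{2 F} = 1$)
$R = \frac{1}{5}$ ($R = \frac{1}{4 + 1} = \frac{1}{5} \approx 0.2$)
$\left(-8 - 6\right) \left(-21 + R\right) \left(-27\right) \left(-24\right) = \left(-8 - 6\right) \left(-21 + \frac{1}{5}\right) \left(-27\right) \left(-24\right) = \left(-14\right) \left(- \frac{104}{5}\right) \left(-27\right) \left(-24\right) = \frac{1456}{5} \left(-27\right) \left(-24\right) = \left(- \frac{39312}{5}\right) \left(-24\right) = \frac{943488}{5}$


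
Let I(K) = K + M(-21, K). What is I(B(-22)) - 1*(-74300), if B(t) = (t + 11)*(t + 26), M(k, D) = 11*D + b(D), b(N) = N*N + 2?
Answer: 75710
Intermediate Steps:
b(N) = 2 + N² (b(N) = N² + 2 = 2 + N²)
M(k, D) = 2 + D² + 11*D (M(k, D) = 11*D + (2 + D²) = 2 + D² + 11*D)
B(t) = (11 + t)*(26 + t)
I(K) = 2 + K² + 12*K (I(K) = K + (2 + K² + 11*K) = 2 + K² + 12*K)
I(B(-22)) - 1*(-74300) = (2 + (286 + (-22)² + 37*(-22))² + 12*(286 + (-22)² + 37*(-22))) - 1*(-74300) = (2 + (286 + 484 - 814)² + 12*(286 + 484 - 814)) + 74300 = (2 + (-44)² + 12*(-44)) + 74300 = (2 + 1936 - 528) + 74300 = 1410 + 74300 = 75710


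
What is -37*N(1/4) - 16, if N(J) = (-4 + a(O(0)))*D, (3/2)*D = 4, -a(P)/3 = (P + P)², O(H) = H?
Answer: 1136/3 ≈ 378.67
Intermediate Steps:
a(P) = -12*P² (a(P) = -3*(P + P)² = -3*4*P² = -12*P²)
D = 8/3 (D = (⅔)*4 = 8/3 ≈ 2.6667)
N(J) = -32/3 (N(J) = (-4 - 12*0²)*(8/3) = (-4 - 12*0)*(8/3) = (-4 + 0)*(8/3) = -4*8/3 = -32/3)
-37*N(1/4) - 16 = -37*(-32/3) - 16 = 1184/3 - 16 = 1136/3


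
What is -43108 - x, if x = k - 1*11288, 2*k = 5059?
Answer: -68699/2 ≈ -34350.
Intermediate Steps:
k = 5059/2 (k = (½)*5059 = 5059/2 ≈ 2529.5)
x = -17517/2 (x = 5059/2 - 1*11288 = 5059/2 - 11288 = -17517/2 ≈ -8758.5)
-43108 - x = -43108 - 1*(-17517/2) = -43108 + 17517/2 = -68699/2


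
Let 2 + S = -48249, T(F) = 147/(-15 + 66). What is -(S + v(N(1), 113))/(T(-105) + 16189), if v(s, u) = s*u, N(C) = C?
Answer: 136391/45877 ≈ 2.9730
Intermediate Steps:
T(F) = 49/17 (T(F) = 147/51 = 147*(1/51) = 49/17)
S = -48251 (S = -2 - 48249 = -48251)
-(S + v(N(1), 113))/(T(-105) + 16189) = -(-48251 + 1*113)/(49/17 + 16189) = -(-48251 + 113)/275262/17 = -(-48138)*17/275262 = -1*(-136391/45877) = 136391/45877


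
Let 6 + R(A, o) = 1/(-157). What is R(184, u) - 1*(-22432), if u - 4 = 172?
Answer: 3520881/157 ≈ 22426.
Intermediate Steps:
u = 176 (u = 4 + 172 = 176)
R(A, o) = -943/157 (R(A, o) = -6 + 1/(-157) = -6 - 1/157 = -943/157)
R(184, u) - 1*(-22432) = -943/157 - 1*(-22432) = -943/157 + 22432 = 3520881/157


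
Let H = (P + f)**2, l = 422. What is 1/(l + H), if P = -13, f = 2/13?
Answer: 169/99207 ≈ 0.0017035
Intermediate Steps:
f = 2/13 (f = 2*(1/13) = 2/13 ≈ 0.15385)
H = 27889/169 (H = (-13 + 2/13)**2 = (-167/13)**2 = 27889/169 ≈ 165.02)
1/(l + H) = 1/(422 + 27889/169) = 1/(99207/169) = 169/99207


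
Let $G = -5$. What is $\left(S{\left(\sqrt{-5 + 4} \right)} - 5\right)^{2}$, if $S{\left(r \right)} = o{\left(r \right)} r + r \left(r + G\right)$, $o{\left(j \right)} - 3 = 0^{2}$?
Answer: $32 + 24 i \approx 32.0 + 24.0 i$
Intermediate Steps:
$o{\left(j \right)} = 3$ ($o{\left(j \right)} = 3 + 0^{2} = 3 + 0 = 3$)
$S{\left(r \right)} = 3 r + r \left(-5 + r\right)$ ($S{\left(r \right)} = 3 r + r \left(r - 5\right) = 3 r + r \left(-5 + r\right)$)
$\left(S{\left(\sqrt{-5 + 4} \right)} - 5\right)^{2} = \left(\sqrt{-5 + 4} \left(-2 + \sqrt{-5 + 4}\right) - 5\right)^{2} = \left(\sqrt{-1} \left(-2 + \sqrt{-1}\right) - 5\right)^{2} = \left(i \left(-2 + i\right) - 5\right)^{2} = \left(-5 + i \left(-2 + i\right)\right)^{2}$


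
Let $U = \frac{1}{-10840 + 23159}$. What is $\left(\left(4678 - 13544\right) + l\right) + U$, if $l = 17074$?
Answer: $\frac{101114353}{12319} \approx 8208.0$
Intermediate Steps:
$U = \frac{1}{12319} \approx 8.1175 \cdot 10^{-5}$
$\left(\left(4678 - 13544\right) + l\right) + U = \left(\left(4678 - 13544\right) + 17074\right) + \frac{1}{12319} = \left(-8866 + 17074\right) + \frac{1}{12319} = 8208 + \frac{1}{12319} = \frac{101114353}{12319}$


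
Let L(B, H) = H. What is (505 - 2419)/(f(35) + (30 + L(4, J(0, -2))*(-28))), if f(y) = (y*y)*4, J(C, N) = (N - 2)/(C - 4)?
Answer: -319/817 ≈ -0.39045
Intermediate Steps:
J(C, N) = (-2 + N)/(-4 + C)
f(y) = 4*y² (f(y) = y²*4 = 4*y²)
(505 - 2419)/(f(35) + (30 + L(4, J(0, -2))*(-28))) = (505 - 2419)/(4*35² + (30 + ((-2 - 2)/(-4 + 0))*(-28))) = -1914/(4*1225 + (30 + (-4/(-4))*(-28))) = -1914/(4900 + (30 - ¼*(-4)*(-28))) = -1914/(4900 + (30 + 1*(-28))) = -1914/(4900 + (30 - 28)) = -1914/(4900 + 2) = -1914/4902 = -1914*1/4902 = -319/817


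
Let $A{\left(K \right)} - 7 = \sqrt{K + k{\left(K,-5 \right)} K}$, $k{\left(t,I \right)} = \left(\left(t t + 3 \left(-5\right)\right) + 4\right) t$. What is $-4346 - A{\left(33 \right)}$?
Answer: $-4353 - 5 \sqrt{46959} \approx -5436.5$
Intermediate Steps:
$k{\left(t,I \right)} = t \left(-11 + t^{2}\right)$ ($k{\left(t,I \right)} = \left(\left(t^{2} - 15\right) + 4\right) t = \left(\left(-15 + t^{2}\right) + 4\right) t = \left(-11 + t^{2}\right) t = t \left(-11 + t^{2}\right)$)
$A{\left(K \right)} = 7 + \sqrt{K + K^{2} \left(-11 + K^{2}\right)}$ ($A{\left(K \right)} = 7 + \sqrt{K + K \left(-11 + K^{2}\right) K} = 7 + \sqrt{K + K^{2} \left(-11 + K^{2}\right)}$)
$-4346 - A{\left(33 \right)} = -4346 - \left(7 + \sqrt{33 \left(1 + 33 \left(-11 + 33^{2}\right)\right)}\right) = -4346 - \left(7 + \sqrt{33 \left(1 + 33 \left(-11 + 1089\right)\right)}\right) = -4346 - \left(7 + \sqrt{33 \left(1 + 33 \cdot 1078\right)}\right) = -4346 - \left(7 + \sqrt{33 \left(1 + 35574\right)}\right) = -4346 - \left(7 + \sqrt{33 \cdot 35575}\right) = -4346 - \left(7 + \sqrt{1173975}\right) = -4346 - \left(7 + 5 \sqrt{46959}\right) = -4353 - 5 \sqrt{46959}$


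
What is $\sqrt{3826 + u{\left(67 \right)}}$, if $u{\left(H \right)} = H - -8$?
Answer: $\sqrt{3901} \approx 62.458$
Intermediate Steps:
$u{\left(H \right)} = 8 + H$ ($u{\left(H \right)} = H + 8 = 8 + H$)
$\sqrt{3826 + u{\left(67 \right)}} = \sqrt{3826 + \left(8 + 67\right)} = \sqrt{3826 + 75} = \sqrt{3901}$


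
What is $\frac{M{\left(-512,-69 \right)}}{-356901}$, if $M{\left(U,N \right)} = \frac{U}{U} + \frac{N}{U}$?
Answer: $- \frac{581}{182733312} \approx -3.1795 \cdot 10^{-6}$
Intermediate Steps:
$M{\left(U,N \right)} = 1 + \frac{N}{U}$
$\frac{M{\left(-512,-69 \right)}}{-356901} = \frac{\frac{1}{-512} \left(-69 - 512\right)}{-356901} = \left(- \frac{1}{512}\right) \left(-581\right) \left(- \frac{1}{356901}\right) = \frac{581}{512} \left(- \frac{1}{356901}\right) = - \frac{581}{182733312}$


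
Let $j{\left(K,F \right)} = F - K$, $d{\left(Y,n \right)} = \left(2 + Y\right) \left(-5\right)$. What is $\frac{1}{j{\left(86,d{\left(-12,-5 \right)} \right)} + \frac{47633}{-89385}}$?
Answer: $- \frac{89385}{3265493} \approx -0.027373$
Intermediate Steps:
$d{\left(Y,n \right)} = -10 - 5 Y$
$\frac{1}{j{\left(86,d{\left(-12,-5 \right)} \right)} + \frac{47633}{-89385}} = \frac{1}{\left(\left(-10 - -60\right) - 86\right) + \frac{47633}{-89385}} = \frac{1}{\left(\left(-10 + 60\right) - 86\right) + 47633 \left(- \frac{1}{89385}\right)} = \frac{1}{\left(50 - 86\right) - \frac{47633}{89385}} = \frac{1}{-36 - \frac{47633}{89385}} = \frac{1}{- \frac{3265493}{89385}} = - \frac{89385}{3265493}$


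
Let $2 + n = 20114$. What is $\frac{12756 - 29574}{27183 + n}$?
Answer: $- \frac{5606}{15765} \approx -0.3556$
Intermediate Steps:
$n = 20112$ ($n = -2 + 20114 = 20112$)
$\frac{12756 - 29574}{27183 + n} = \frac{12756 - 29574}{27183 + 20112} = - \frac{16818}{47295} = \left(-16818\right) \frac{1}{47295} = - \frac{5606}{15765}$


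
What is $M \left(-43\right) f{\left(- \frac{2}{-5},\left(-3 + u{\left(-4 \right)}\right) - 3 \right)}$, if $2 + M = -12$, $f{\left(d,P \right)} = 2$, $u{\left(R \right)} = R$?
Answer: $1204$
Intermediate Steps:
$M = -14$ ($M = -2 - 12 = -14$)
$M \left(-43\right) f{\left(- \frac{2}{-5},\left(-3 + u{\left(-4 \right)}\right) - 3 \right)} = \left(-14\right) \left(-43\right) 2 = 602 \cdot 2 = 1204$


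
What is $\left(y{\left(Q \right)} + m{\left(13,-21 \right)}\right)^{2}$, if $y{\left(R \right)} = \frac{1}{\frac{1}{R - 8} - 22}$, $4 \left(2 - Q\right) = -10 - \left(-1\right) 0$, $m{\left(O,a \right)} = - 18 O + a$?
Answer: $\frac{1583005369}{24336} \approx 65048.0$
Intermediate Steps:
$m{\left(O,a \right)} = a - 18 O$
$Q = \frac{9}{2}$ ($Q = 2 - \frac{-10 - \left(-1\right) 0}{4} = 2 - \frac{-10 - 0}{4} = 2 - \frac{-10 + 0}{4} = 2 - - \frac{5}{2} = 2 + \frac{5}{2} = \frac{9}{2} \approx 4.5$)
$y{\left(R \right)} = \frac{1}{-22 + \frac{1}{-8 + R}}$ ($y{\left(R \right)} = \frac{1}{\frac{1}{-8 + R} - 22} = \frac{1}{-22 + \frac{1}{-8 + R}}$)
$\left(y{\left(Q \right)} + m{\left(13,-21 \right)}\right)^{2} = \left(\frac{8 - \frac{9}{2}}{-177 + 22 \cdot \frac{9}{2}} - 255\right)^{2} = \left(\frac{8 - \frac{9}{2}}{-177 + 99} - 255\right)^{2} = \left(\frac{1}{-78} \cdot \frac{7}{2} - 255\right)^{2} = \left(\left(- \frac{1}{78}\right) \frac{7}{2} - 255\right)^{2} = \left(- \frac{7}{156} - 255\right)^{2} = \left(- \frac{39787}{156}\right)^{2} = \frac{1583005369}{24336}$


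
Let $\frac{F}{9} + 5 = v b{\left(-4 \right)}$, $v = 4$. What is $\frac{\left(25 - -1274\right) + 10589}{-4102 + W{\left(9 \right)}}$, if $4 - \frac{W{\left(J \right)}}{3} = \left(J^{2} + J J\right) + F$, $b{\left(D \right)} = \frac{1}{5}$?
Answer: $- \frac{59440}{22313} \approx -2.6639$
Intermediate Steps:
$b{\left(D \right)} = \frac{1}{5}$
$F = - \frac{189}{5}$ ($F = -45 + 9 \cdot 4 \cdot \frac{1}{5} = -45 + 9 \cdot \frac{4}{5} = -45 + \frac{36}{5} = - \frac{189}{5} \approx -37.8$)
$W{\left(J \right)} = \frac{627}{5} - 6 J^{2}$ ($W{\left(J \right)} = 12 - 3 \left(\left(J^{2} + J J\right) - \frac{189}{5}\right) = 12 - 3 \left(\left(J^{2} + J^{2}\right) - \frac{189}{5}\right) = 12 - 3 \left(2 J^{2} - \frac{189}{5}\right) = 12 - 3 \left(- \frac{189}{5} + 2 J^{2}\right) = 12 - \left(- \frac{567}{5} + 6 J^{2}\right) = \frac{627}{5} - 6 J^{2}$)
$\frac{\left(25 - -1274\right) + 10589}{-4102 + W{\left(9 \right)}} = \frac{\left(25 - -1274\right) + 10589}{-4102 + \left(\frac{627}{5} - 6 \cdot 9^{2}\right)} = \frac{\left(25 + 1274\right) + 10589}{-4102 + \left(\frac{627}{5} - 486\right)} = \frac{1299 + 10589}{-4102 + \left(\frac{627}{5} - 486\right)} = \frac{11888}{-4102 - \frac{1803}{5}} = \frac{11888}{- \frac{22313}{5}} = 11888 \left(- \frac{5}{22313}\right) = - \frac{59440}{22313}$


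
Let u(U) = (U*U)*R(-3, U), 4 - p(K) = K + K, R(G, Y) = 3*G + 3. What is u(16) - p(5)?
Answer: -1530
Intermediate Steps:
R(G, Y) = 3 + 3*G
p(K) = 4 - 2*K (p(K) = 4 - (K + K) = 4 - 2*K)
u(U) = -6*U² (u(U) = (U*U)*(3 + 3*(-3)) = U²*(3 - 9) = U²*(-6) = -6*U²)
u(16) - p(5) = -6*16² - (4 - 2*5) = -6*256 - (4 - 10) = -1536 - 1*(-6) = -1536 + 6 = -1530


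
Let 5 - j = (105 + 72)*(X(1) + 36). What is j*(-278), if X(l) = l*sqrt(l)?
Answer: 1819232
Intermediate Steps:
X(l) = l**(3/2)
j = -6544 (j = 5 - (105 + 72)*(1**(3/2) + 36) = 5 - 177*(1 + 36) = 5 - 177*37 = 5 - 1*6549 = 5 - 6549 = -6544)
j*(-278) = -6544*(-278) = 1819232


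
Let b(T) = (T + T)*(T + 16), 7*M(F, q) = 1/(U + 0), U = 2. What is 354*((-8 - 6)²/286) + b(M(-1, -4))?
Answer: 3431991/14014 ≈ 244.90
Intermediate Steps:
M(F, q) = 1/14 (M(F, q) = 1/(7*(2 + 0)) = (⅐)/2 = (⅐)*(½) = 1/14)
b(T) = 2*T*(16 + T) (b(T) = (2*T)*(16 + T) = 2*T*(16 + T))
354*((-8 - 6)²/286) + b(M(-1, -4)) = 354*((-8 - 6)²/286) + 2*(1/14)*(16 + 1/14) = 354*((-14)²*(1/286)) + 2*(1/14)*(225/14) = 354*(196*(1/286)) + 225/98 = 354*(98/143) + 225/98 = 34692/143 + 225/98 = 3431991/14014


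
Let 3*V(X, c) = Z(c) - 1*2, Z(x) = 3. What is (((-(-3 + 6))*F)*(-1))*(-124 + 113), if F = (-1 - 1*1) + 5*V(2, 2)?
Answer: 11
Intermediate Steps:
V(X, c) = ⅓ (V(X, c) = (3 - 1*2)/3 = (3 - 2)/3 = (⅓)*1 = ⅓)
F = -⅓ (F = (-1 - 1*1) + 5*(⅓) = (-1 - 1) + 5/3 = -2 + 5/3 = -⅓ ≈ -0.33333)
(((-(-3 + 6))*F)*(-1))*(-124 + 113) = ((-(-3 + 6)*(-⅓))*(-1))*(-124 + 113) = ((-1*3*(-⅓))*(-1))*(-11) = (-3*(-⅓)*(-1))*(-11) = (1*(-1))*(-11) = -1*(-11) = 11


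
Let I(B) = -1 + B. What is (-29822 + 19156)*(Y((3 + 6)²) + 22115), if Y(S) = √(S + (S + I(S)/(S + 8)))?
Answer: -235878590 - 10666*√1290322/89 ≈ -2.3601e+8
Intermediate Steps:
Y(S) = √(2*S + (-1 + S)/(8 + S)) (Y(S) = √(S + (S + (-1 + S)/(S + 8))) = √(S + (S + (-1 + S)/(8 + S))) = √(2*S + (-1 + S)/(8 + S)))
(-29822 + 19156)*(Y((3 + 6)²) + 22115) = (-29822 + 19156)*(√((-1 + (3 + 6)² + 2*(3 + 6)²*(8 + (3 + 6)²))/(8 + (3 + 6)²)) + 22115) = -10666*(√((-1 + 9² + 2*9²*(8 + 9²))/(8 + 9²)) + 22115) = -10666*(√((-1 + 81 + 2*81*(8 + 81))/(8 + 81)) + 22115) = -10666*(√((-1 + 81 + 2*81*89)/89) + 22115) = -10666*(√((-1 + 81 + 14418)/89) + 22115) = -10666*(√((1/89)*14498) + 22115) = -10666*(√(14498/89) + 22115) = -10666*(√1290322/89 + 22115) = -10666*(22115 + √1290322/89) = -235878590 - 10666*√1290322/89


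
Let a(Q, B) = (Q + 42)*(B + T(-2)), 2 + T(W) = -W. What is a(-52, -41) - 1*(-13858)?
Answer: 14268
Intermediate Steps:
T(W) = -2 - W
a(Q, B) = B*(42 + Q) (a(Q, B) = (Q + 42)*(B + (-2 - 1*(-2))) = (42 + Q)*(B + (-2 + 2)) = (42 + Q)*(B + 0) = (42 + Q)*B = B*(42 + Q))
a(-52, -41) - 1*(-13858) = -41*(42 - 52) - 1*(-13858) = -41*(-10) + 13858 = 410 + 13858 = 14268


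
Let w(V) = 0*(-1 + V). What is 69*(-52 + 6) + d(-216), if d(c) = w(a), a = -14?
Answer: -3174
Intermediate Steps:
w(V) = 0
d(c) = 0
69*(-52 + 6) + d(-216) = 69*(-52 + 6) + 0 = 69*(-46) + 0 = -3174 + 0 = -3174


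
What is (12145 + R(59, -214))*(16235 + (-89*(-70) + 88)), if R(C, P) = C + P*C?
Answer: -9517366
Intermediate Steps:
R(C, P) = C + C*P
(12145 + R(59, -214))*(16235 + (-89*(-70) + 88)) = (12145 + 59*(1 - 214))*(16235 + (-89*(-70) + 88)) = (12145 + 59*(-213))*(16235 + (6230 + 88)) = (12145 - 12567)*(16235 + 6318) = -422*22553 = -9517366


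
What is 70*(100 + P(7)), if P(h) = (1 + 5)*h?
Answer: 9940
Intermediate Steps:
P(h) = 6*h
70*(100 + P(7)) = 70*(100 + 6*7) = 70*(100 + 42) = 70*142 = 9940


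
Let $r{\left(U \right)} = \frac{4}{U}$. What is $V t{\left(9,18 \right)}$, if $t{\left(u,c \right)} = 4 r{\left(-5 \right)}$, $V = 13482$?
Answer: $- \frac{215712}{5} \approx -43142.0$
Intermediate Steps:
$t{\left(u,c \right)} = - \frac{16}{5}$ ($t{\left(u,c \right)} = 4 \frac{4}{-5} = 4 \cdot 4 \left(- \frac{1}{5}\right) = 4 \left(- \frac{4}{5}\right) = - \frac{16}{5}$)
$V t{\left(9,18 \right)} = 13482 \left(- \frac{16}{5}\right) = - \frac{215712}{5}$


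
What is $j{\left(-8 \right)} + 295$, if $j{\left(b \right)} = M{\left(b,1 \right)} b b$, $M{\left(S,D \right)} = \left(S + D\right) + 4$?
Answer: $103$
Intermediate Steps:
$M{\left(S,D \right)} = 4 + D + S$ ($M{\left(S,D \right)} = \left(D + S\right) + 4 = 4 + D + S$)
$j{\left(b \right)} = b^{2} \left(5 + b\right)$ ($j{\left(b \right)} = \left(4 + 1 + b\right) b b = \left(5 + b\right) b b = b \left(5 + b\right) b = b^{2} \left(5 + b\right)$)
$j{\left(-8 \right)} + 295 = \left(-8\right)^{2} \left(5 - 8\right) + 295 = 64 \left(-3\right) + 295 = -192 + 295 = 103$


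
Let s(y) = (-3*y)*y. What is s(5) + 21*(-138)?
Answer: -2973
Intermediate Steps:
s(y) = -3*y**2
s(5) + 21*(-138) = -3*5**2 + 21*(-138) = -3*25 - 2898 = -75 - 2898 = -2973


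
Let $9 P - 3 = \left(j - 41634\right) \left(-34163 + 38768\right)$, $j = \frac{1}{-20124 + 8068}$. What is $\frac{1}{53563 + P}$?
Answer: $- \frac{12056}{256179953845} \approx -4.7061 \cdot 10^{-8}$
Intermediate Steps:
$j = - \frac{1}{12056}$ ($j = \frac{1}{-12056} = - \frac{1}{12056} \approx -8.2946 \cdot 10^{-5}$)
$P = - \frac{256825709373}{12056}$ ($P = \frac{1}{3} + \frac{\left(- \frac{1}{12056} - 41634\right) \left(-34163 + 38768\right)}{9} = \frac{1}{3} + \frac{\left(- \frac{501939505}{12056}\right) 4605}{9} = \frac{1}{3} + \frac{1}{9} \left(- \frac{2311431420525}{12056}\right) = \frac{1}{3} - \frac{770477140175}{36168} = - \frac{256825709373}{12056} \approx -2.1303 \cdot 10^{7}$)
$\frac{1}{53563 + P} = \frac{1}{53563 - \frac{256825709373}{12056}} = \frac{1}{- \frac{256179953845}{12056}} = - \frac{12056}{256179953845}$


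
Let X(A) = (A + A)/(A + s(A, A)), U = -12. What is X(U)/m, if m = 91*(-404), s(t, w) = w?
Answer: -1/36764 ≈ -2.7201e-5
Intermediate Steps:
X(A) = 1 (X(A) = (A + A)/(A + A) = (2*A)/((2*A)) = (2*A)*(1/(2*A)) = 1)
m = -36764
X(U)/m = 1/(-36764) = 1*(-1/36764) = -1/36764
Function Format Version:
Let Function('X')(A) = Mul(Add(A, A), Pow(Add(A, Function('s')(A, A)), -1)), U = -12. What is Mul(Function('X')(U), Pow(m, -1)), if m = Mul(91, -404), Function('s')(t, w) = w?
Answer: Rational(-1, 36764) ≈ -2.7201e-5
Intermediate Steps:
Function('X')(A) = 1 (Function('X')(A) = Mul(Add(A, A), Pow(Add(A, A), -1)) = Mul(Mul(2, A), Pow(Mul(2, A), -1)) = Mul(Mul(2, A), Mul(Rational(1, 2), Pow(A, -1))) = 1)
m = -36764
Mul(Function('X')(U), Pow(m, -1)) = Mul(1, Pow(-36764, -1)) = Mul(1, Rational(-1, 36764)) = Rational(-1, 36764)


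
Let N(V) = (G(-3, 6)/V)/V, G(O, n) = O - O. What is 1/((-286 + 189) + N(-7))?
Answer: -1/97 ≈ -0.010309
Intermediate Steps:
G(O, n) = 0
N(V) = 0 (N(V) = (0/V)/V = 0/V = 0)
1/((-286 + 189) + N(-7)) = 1/((-286 + 189) + 0) = 1/(-97 + 0) = 1/(-97) = -1/97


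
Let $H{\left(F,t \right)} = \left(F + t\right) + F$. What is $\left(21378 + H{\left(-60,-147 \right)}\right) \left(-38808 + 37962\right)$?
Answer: $-17859906$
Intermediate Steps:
$H{\left(F,t \right)} = t + 2 F$
$\left(21378 + H{\left(-60,-147 \right)}\right) \left(-38808 + 37962\right) = \left(21378 + \left(-147 + 2 \left(-60\right)\right)\right) \left(-38808 + 37962\right) = \left(21378 - 267\right) \left(-846\right) = 21111 \left(-846\right) = -17859906$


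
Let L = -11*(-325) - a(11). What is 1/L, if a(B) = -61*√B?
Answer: 325/1158154 - 61*√11/12739694 ≈ 0.00026474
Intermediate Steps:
L = 3575 + 61*√11 (L = -11*(-325) - (-61)*√11 = 3575 + 61*√11 ≈ 3777.3)
1/L = 1/(3575 + 61*√11)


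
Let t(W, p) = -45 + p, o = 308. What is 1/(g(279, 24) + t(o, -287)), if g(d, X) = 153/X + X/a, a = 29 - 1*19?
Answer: -40/12929 ≈ -0.0030938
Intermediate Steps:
a = 10 (a = 29 - 19 = 10)
g(d, X) = 153/X + X/10
1/(g(279, 24) + t(o, -287)) = 1/((153/24 + (⅒)*24) + (-45 - 287)) = 1/((153*(1/24) + 12/5) - 332) = 1/((51/8 + 12/5) - 332) = 1/(351/40 - 332) = 1/(-12929/40) = -40/12929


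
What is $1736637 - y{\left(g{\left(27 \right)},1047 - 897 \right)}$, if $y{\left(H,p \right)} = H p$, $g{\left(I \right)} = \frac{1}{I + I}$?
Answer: $\frac{15629708}{9} \approx 1.7366 \cdot 10^{6}$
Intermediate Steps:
$g{\left(I \right)} = \frac{1}{2 I}$
$1736637 - y{\left(g{\left(27 \right)},1047 - 897 \right)} = 1736637 - \frac{1}{2 \cdot 27} \left(1047 - 897\right) = 1736637 - \frac{1}{2} \cdot \frac{1}{27} \left(1047 - 897\right) = 1736637 - \frac{1}{54} \cdot 150 = 1736637 - \frac{25}{9} = \frac{15629708}{9}$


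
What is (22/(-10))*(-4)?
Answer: 44/5 ≈ 8.8000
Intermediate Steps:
(22/(-10))*(-4) = (22*(-⅒))*(-4) = -11/5*(-4) = 44/5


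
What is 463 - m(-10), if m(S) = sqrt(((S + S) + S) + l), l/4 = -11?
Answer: 463 - I*sqrt(74) ≈ 463.0 - 8.6023*I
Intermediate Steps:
l = -44 (l = 4*(-11) = -44)
m(S) = sqrt(-44 + 3*S) (m(S) = sqrt(((S + S) + S) - 44) = sqrt((2*S + S) - 44) = sqrt(3*S - 44) = sqrt(-44 + 3*S))
463 - m(-10) = 463 - sqrt(-44 + 3*(-10)) = 463 - sqrt(-44 - 30) = 463 - sqrt(-74) = 463 - I*sqrt(74)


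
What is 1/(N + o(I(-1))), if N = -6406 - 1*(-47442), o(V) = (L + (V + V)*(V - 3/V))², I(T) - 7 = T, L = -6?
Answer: 1/44636 ≈ 2.2403e-5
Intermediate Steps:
I(T) = 7 + T
o(V) = (-6 + 2*V*(V - 3/V))² (o(V) = (-6 + (V + V)*(V - 3/V))² = (-6 + (2*V)*(V - 3/V))² = (-6 + 2*V*(V - 3/V))²)
N = 41036 (N = -6406 + 47442 = 41036)
1/(N + o(I(-1))) = 1/(41036 + 4*(-6 + (7 - 1)²)²) = 1/(41036 + 4*(-6 + 6²)²) = 1/(41036 + 4*(-6 + 36)²) = 1/(41036 + 4*30²) = 1/(41036 + 4*900) = 1/(41036 + 3600) = 1/44636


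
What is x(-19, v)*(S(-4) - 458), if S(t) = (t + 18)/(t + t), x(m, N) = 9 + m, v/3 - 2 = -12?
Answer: 9195/2 ≈ 4597.5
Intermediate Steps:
v = -30 (v = 6 + 3*(-12) = 6 - 36 = -30)
S(t) = (18 + t)/(2*t) (S(t) = (18 + t)/((2*t)) = (18 + t)*(1/(2*t)) = (18 + t)/(2*t))
x(-19, v)*(S(-4) - 458) = (9 - 19)*((1/2)*(18 - 4)/(-4) - 458) = -10*((1/2)*(-1/4)*14 - 458) = -10*(-7/4 - 458) = -10*(-1839/4) = 9195/2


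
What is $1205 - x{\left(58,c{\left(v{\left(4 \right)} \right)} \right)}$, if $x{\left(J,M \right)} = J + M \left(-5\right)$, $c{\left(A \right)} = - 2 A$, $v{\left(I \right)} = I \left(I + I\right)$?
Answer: $827$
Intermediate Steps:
$v{\left(I \right)} = 2 I^{2}$ ($v{\left(I \right)} = I 2 I = 2 I^{2}$)
$x{\left(J,M \right)} = J - 5 M$
$1205 - x{\left(58,c{\left(v{\left(4 \right)} \right)} \right)} = 1205 - \left(58 - 5 \left(- 2 \cdot 2 \cdot 4^{2}\right)\right) = 1205 - \left(58 - 5 \left(- 2 \cdot 2 \cdot 16\right)\right) = 1205 - \left(58 - 5 \left(\left(-2\right) 32\right)\right) = 1205 - \left(58 - -320\right) = 1205 - \left(58 + 320\right) = 1205 - 378 = 827$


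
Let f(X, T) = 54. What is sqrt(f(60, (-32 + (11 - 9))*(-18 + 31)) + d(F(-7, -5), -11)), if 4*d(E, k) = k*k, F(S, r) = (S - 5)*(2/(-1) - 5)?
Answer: sqrt(337)/2 ≈ 9.1788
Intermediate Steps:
F(S, r) = 35 - 7*S (F(S, r) = (-5 + S)*(2*(-1) - 5) = (-5 + S)*(-2 - 5) = (-5 + S)*(-7) = 35 - 7*S)
d(E, k) = k**2/4 (d(E, k) = (k*k)/4 = k**2/4)
sqrt(f(60, (-32 + (11 - 9))*(-18 + 31)) + d(F(-7, -5), -11)) = sqrt(54 + (1/4)*(-11)**2) = sqrt(54 + (1/4)*121) = sqrt(54 + 121/4) = sqrt(337/4) = sqrt(337)/2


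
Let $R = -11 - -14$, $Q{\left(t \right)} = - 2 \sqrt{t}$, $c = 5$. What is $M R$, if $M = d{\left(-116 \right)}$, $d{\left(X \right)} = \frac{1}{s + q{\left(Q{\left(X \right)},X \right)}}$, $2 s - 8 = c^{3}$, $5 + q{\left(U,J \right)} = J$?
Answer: $- \frac{6}{109} \approx -0.055046$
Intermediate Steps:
$q{\left(U,J \right)} = -5 + J$
$s = \frac{133}{2}$ ($s = 4 + \frac{5^{3}}{2} = 4 + \frac{1}{2} \cdot 125 = 4 + \frac{125}{2} = \frac{133}{2} \approx 66.5$)
$R = 3$ ($R = -11 + 14 = 3$)
$d{\left(X \right)} = \frac{1}{\frac{123}{2} + X}$ ($d{\left(X \right)} = \frac{1}{\frac{133}{2} + \left(-5 + X\right)} = \frac{1}{\frac{123}{2} + X}$)
$M = - \frac{2}{109}$ ($M = \frac{2}{123 + 2 \left(-116\right)} = \frac{2}{123 - 232} = \frac{2}{-109} = 2 \left(- \frac{1}{109}\right) = - \frac{2}{109} \approx -0.018349$)
$M R = \left(- \frac{2}{109}\right) 3 = - \frac{6}{109}$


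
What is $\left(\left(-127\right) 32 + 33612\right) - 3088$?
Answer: $26460$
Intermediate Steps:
$\left(\left(-127\right) 32 + 33612\right) - 3088 = \left(-4064 + 33612\right) - 3088 = 29548 - 3088 = 26460$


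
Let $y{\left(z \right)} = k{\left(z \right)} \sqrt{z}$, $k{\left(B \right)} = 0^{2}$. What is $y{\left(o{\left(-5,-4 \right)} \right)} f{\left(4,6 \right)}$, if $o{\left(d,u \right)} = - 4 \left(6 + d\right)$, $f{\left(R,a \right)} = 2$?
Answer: $0$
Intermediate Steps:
$k{\left(B \right)} = 0$
$o{\left(d,u \right)} = -24 - 4 d$
$y{\left(z \right)} = 0$ ($y{\left(z \right)} = 0 \sqrt{z} = 0$)
$y{\left(o{\left(-5,-4 \right)} \right)} f{\left(4,6 \right)} = 0 \cdot 2 = 0$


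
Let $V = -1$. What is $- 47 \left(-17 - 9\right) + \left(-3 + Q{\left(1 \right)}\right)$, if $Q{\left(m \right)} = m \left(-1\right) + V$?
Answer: $1217$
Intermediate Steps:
$Q{\left(m \right)} = -1 - m$ ($Q{\left(m \right)} = m \left(-1\right) - 1 = - m - 1 = -1 - m$)
$- 47 \left(-17 - 9\right) + \left(-3 + Q{\left(1 \right)}\right) = - 47 \left(-17 - 9\right) - 5 = \left(-47\right) \left(-26\right) - 5 = 1222 - 5 = 1217$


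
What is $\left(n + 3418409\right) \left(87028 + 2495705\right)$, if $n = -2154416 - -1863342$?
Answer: $8077071306555$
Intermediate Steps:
$n = -291074$ ($n = -2154416 + 1863342 = -291074$)
$\left(n + 3418409\right) \left(87028 + 2495705\right) = \left(-291074 + 3418409\right) \left(87028 + 2495705\right) = 3127335 \cdot 2582733 = 8077071306555$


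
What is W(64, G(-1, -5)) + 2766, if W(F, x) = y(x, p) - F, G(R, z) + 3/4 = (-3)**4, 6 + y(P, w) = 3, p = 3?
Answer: 2699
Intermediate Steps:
y(P, w) = -3 (y(P, w) = -6 + 3 = -3)
G(R, z) = 321/4 (G(R, z) = -3/4 + (-3)**4 = -3/4 + 81 = 321/4)
W(F, x) = -3 - F
W(64, G(-1, -5)) + 2766 = (-3 - 1*64) + 2766 = (-3 - 64) + 2766 = -67 + 2766 = 2699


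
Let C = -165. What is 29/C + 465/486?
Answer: 6959/8910 ≈ 0.78103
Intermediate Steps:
29/C + 465/486 = 29/(-165) + 465/486 = 29*(-1/165) + 465*(1/486) = -29/165 + 155/162 = 6959/8910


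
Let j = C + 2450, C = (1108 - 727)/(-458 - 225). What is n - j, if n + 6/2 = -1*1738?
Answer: -2862072/683 ≈ -4190.4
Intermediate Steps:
C = -381/683 (C = 381/(-683) = 381*(-1/683) = -381/683 ≈ -0.55783)
n = -1741 (n = -3 - 1*1738 = -3 - 1738 = -1741)
j = 1672969/683 (j = -381/683 + 2450 = 1672969/683 ≈ 2449.4)
n - j = -1741 - 1*1672969/683 = -1741 - 1672969/683 = -2862072/683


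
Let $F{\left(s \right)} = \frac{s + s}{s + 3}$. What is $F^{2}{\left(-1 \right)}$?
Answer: $1$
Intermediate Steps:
$F{\left(s \right)} = \frac{2 s}{3 + s}$
$F^{2}{\left(-1 \right)} = \left(2 \left(-1\right) \frac{1}{3 - 1}\right)^{2} = \left(2 \left(-1\right) \frac{1}{2}\right)^{2} = \left(-1\right)^{2} = 1$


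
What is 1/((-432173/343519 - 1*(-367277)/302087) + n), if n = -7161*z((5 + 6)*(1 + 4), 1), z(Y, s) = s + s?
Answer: -103772624153/1486235910336554 ≈ -6.9822e-5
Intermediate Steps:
z(Y, s) = 2*s
n = -14322 ≈ -14322.
1/((-432173/343519 - 1*(-367277)/302087) + n) = 1/((-432173/343519 - 1*(-367277)/302087) - 14322) = 1/((-432173*1/343519 + 367277*(1/302087)) - 14322) = 1/((-432173/343519 + 367277/302087) - 14322) = 1/(-4387217288/103772624153 - 14322) = 1/(-1486235910336554/103772624153) = -103772624153/1486235910336554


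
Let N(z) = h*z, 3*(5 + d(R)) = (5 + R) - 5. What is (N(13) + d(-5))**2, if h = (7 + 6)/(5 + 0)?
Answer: 165649/225 ≈ 736.22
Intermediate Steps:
d(R) = -5 + R/3 (d(R) = -5 + ((5 + R) - 5)/3 = -5 + R/3)
h = 13/5 ≈ 2.6000
N(z) = 13*z/5
(N(13) + d(-5))**2 = ((13/5)*13 + (-5 + (1/3)*(-5)))**2 = (169/5 + (-5 - 5/3))**2 = (169/5 - 20/3)**2 = (407/15)**2 = 165649/225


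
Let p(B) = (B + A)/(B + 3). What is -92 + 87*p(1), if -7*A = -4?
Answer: -1619/28 ≈ -57.821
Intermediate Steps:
A = 4/7 (A = -⅐*(-4) = 4/7 ≈ 0.57143)
p(B) = (4/7 + B)/(3 + B) (p(B) = (B + 4/7)/(B + 3) = (4/7 + B)/(3 + B))
-92 + 87*p(1) = -92 + 87*((4/7 + 1)/(3 + 1)) = -92 + 87*((11/7)/4) = -92 + 87*((¼)*(11/7)) = -92 + 87*(11/28) = -92 + 957/28 = -1619/28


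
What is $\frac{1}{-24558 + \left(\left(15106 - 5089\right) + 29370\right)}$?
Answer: $\frac{1}{14829} \approx 6.7435 \cdot 10^{-5}$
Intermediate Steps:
$\frac{1}{-24558 + \left(\left(15106 - 5089\right) + 29370\right)} = \frac{1}{-24558 + \left(10017 + 29370\right)} = \frac{1}{-24558 + 39387} = \frac{1}{14829}$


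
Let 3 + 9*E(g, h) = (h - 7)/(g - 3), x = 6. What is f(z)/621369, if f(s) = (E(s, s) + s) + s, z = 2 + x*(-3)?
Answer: -5506/106254099 ≈ -5.1819e-5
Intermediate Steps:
z = -16 (z = 2 + 6*(-3) = 2 - 18 = -16)
E(g, h) = -⅓ + (-7 + h)/(9*(-3 + g)) (E(g, h) = -⅓ + ((h - 7)/(g - 3))/9 = -⅓ + ((-7 + h)/(-3 + g))/9 = -⅓ + (-7 + h)/(9*(-3 + g)))
f(s) = 2*s + (2 - 2*s)/(9*(-3 + s)) (f(s) = ((2 + s - 3*s)/(9*(-3 + s)) + s) + s = ((2 - 2*s)/(9*(-3 + s)) + s) + s = (s + (2 - 2*s)/(9*(-3 + s))) + s = 2*s + (2 - 2*s)/(9*(-3 + s)))
f(z)/621369 = (2*(1 - 28*(-16) + 9*(-16)²)/(9*(-3 - 16)))/621369 = ((2/9)*(1 + 448 + 9*256)/(-19))*(1/621369) = ((2/9)*(-1/19)*(1 + 448 + 2304))*(1/621369) = ((2/9)*(-1/19)*2753)*(1/621369) = -5506/171*1/621369 = -5506/106254099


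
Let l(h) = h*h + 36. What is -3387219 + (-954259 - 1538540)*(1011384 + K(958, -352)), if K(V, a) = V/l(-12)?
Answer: -75635810347957/30 ≈ -2.5212e+12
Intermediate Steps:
l(h) = 36 + h² (l(h) = h² + 36 = 36 + h²)
K(V, a) = V/180 (K(V, a) = V/(36 + (-12)²) = V/(36 + 144) = V/180)
-3387219 + (-954259 - 1538540)*(1011384 + K(958, -352)) = -3387219 + (-954259 - 1538540)*(1011384 + (1/180)*958) = -3387219 - 2492799*(1011384 + 479/90) = -3387219 - 2492799*91025039/90 = -3387219 - 75635708731387/30 = -75635810347957/30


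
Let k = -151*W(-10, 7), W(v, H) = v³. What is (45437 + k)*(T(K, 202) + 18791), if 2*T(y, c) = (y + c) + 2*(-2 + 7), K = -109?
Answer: 7402728345/2 ≈ 3.7014e+9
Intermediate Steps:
T(y, c) = 5 + c/2 + y/2 (T(y, c) = ((y + c) + 2*(-2 + 7))/2 = ((c + y) + 2*5)/2 = ((c + y) + 10)/2 = (10 + c + y)/2 = 5 + c/2 + y/2)
k = 151000 (k = -151*(-10)³ = -151*(-1000) = 151000)
(45437 + k)*(T(K, 202) + 18791) = (45437 + 151000)*((5 + (½)*202 + (½)*(-109)) + 18791) = 196437*((5 + 101 - 109/2) + 18791) = 196437*(103/2 + 18791) = 196437*(37685/2) = 7402728345/2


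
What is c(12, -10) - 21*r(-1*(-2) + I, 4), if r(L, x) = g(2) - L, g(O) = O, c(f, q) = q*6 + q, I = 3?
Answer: -7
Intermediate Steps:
c(f, q) = 7*q (c(f, q) = 6*q + q = 7*q)
r(L, x) = 2 - L
c(12, -10) - 21*r(-1*(-2) + I, 4) = 7*(-10) - 21*(2 - (-1*(-2) + 3)) = -70 - 21*(2 - (2 + 3)) = -70 - 21*(2 - 1*5) = -70 - 21*(2 - 5) = -70 - 21*(-3) = -70 + 63 = -7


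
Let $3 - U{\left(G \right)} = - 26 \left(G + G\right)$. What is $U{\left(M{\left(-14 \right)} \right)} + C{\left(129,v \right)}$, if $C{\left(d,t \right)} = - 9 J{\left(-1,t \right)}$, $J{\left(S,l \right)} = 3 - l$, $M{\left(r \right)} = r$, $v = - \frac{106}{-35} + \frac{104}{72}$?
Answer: $- \frac{24911}{35} \approx -711.74$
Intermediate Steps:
$v = \frac{1409}{315}$ ($v = \left(-106\right) \left(- \frac{1}{35}\right) + 104 \cdot \frac{1}{72} = \frac{106}{35} + \frac{13}{9} = \frac{1409}{315} \approx 4.473$)
$U{\left(G \right)} = 3 + 52 G$ ($U{\left(G \right)} = 3 - - 26 \left(G + G\right) = 3 - - 26 \cdot 2 G = 3 - - 52 G = 3 + 52 G$)
$C{\left(d,t \right)} = -27 + 9 t$ ($C{\left(d,t \right)} = - 9 \left(3 - t\right) = -27 + 9 t$)
$U{\left(M{\left(-14 \right)} \right)} + C{\left(129,v \right)} = \left(3 + 52 \left(-14\right)\right) + \left(-27 + 9 \cdot \frac{1409}{315}\right) = \left(3 - 728\right) + \left(-27 + \frac{1409}{35}\right) = -725 + \frac{464}{35} = - \frac{24911}{35}$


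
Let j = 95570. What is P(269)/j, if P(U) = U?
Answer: 269/95570 ≈ 0.0028147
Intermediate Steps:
P(269)/j = 269/95570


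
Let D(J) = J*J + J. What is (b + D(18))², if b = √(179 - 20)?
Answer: (342 + √159)² ≈ 1.2575e+5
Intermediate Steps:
D(J) = J + J² (D(J) = J² + J = J + J²)
b = √159 ≈ 12.610
(b + D(18))² = (√159 + 18*(1 + 18))² = (√159 + 18*19)² = (√159 + 342)² = (342 + √159)²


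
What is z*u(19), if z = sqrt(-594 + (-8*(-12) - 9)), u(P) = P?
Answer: 247*I*sqrt(3) ≈ 427.82*I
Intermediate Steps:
z = 13*I*sqrt(3) (z = sqrt(-594 + (96 - 9)) = sqrt(-594 + 87) = sqrt(-507) = 13*I*sqrt(3) ≈ 22.517*I)
z*u(19) = (13*I*sqrt(3))*19 = 247*I*sqrt(3)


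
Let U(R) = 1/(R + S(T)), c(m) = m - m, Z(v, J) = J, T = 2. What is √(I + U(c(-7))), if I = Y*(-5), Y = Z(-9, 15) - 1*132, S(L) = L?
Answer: √2342/2 ≈ 24.197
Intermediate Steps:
Y = -117 (Y = 15 - 1*132 = 15 - 132 = -117)
c(m) = 0
I = 585 (I = -117*(-5) = 585)
U(R) = 1/(2 + R) (U(R) = 1/(R + 2) = 1/(2 + R))
√(I + U(c(-7))) = √(585 + 1/(2 + 0)) = √(585 + 1/2) = √(585 + ½) = √(1171/2) = √2342/2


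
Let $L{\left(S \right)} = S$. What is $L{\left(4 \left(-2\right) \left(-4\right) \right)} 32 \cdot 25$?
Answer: $25600$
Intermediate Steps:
$L{\left(4 \left(-2\right) \left(-4\right) \right)} 32 \cdot 25 = 4 \left(-2\right) \left(-4\right) 32 \cdot 25 = \left(-8\right) \left(-4\right) 32 \cdot 25 = 32 \cdot 32 \cdot 25 = 1024 \cdot 25 = 25600$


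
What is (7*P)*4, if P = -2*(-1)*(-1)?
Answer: -56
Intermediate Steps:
P = -2 (P = 2*(-1) = -2)
(7*P)*4 = (7*(-2))*4 = -14*4 = -56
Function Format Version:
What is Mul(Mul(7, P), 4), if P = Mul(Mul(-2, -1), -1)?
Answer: -56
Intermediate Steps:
P = -2 (P = Mul(2, -1) = -2)
Mul(Mul(7, P), 4) = Mul(Mul(7, -2), 4) = Mul(-14, 4) = -56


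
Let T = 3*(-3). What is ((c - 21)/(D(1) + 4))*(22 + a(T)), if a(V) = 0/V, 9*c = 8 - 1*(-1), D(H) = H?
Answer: -88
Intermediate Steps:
c = 1 (c = (8 - 1*(-1))/9 = (8 + 1)/9 = (⅑)*9 = 1)
T = -9
a(V) = 0
((c - 21)/(D(1) + 4))*(22 + a(T)) = ((1 - 21)/(1 + 4))*(22 + 0) = -20/5*22 = -20*⅕*22 = -4*22 = -88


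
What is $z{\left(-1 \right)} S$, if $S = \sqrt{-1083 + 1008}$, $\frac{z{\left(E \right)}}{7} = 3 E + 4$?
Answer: $35 i \sqrt{3} \approx 60.622 i$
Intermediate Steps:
$z{\left(E \right)} = 28 + 21 E$ ($z{\left(E \right)} = 7 \left(3 E + 4\right) = 7 \left(4 + 3 E\right) = 28 + 21 E$)
$S = 5 i \sqrt{3}$ ($S = \sqrt{-75} = 5 i \sqrt{3} \approx 8.6602 i$)
$z{\left(-1 \right)} S = \left(28 + 21 \left(-1\right)\right) 5 i \sqrt{3} = \left(28 - 21\right) 5 i \sqrt{3} = 7 \cdot 5 i \sqrt{3} = 35 i \sqrt{3}$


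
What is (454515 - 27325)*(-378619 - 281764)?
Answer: -282109013770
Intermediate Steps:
(454515 - 27325)*(-378619 - 281764) = 427190*(-660383) = -282109013770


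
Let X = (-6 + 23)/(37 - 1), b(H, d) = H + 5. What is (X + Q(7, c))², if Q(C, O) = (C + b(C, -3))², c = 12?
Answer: 169338169/1296 ≈ 1.3066e+5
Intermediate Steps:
b(H, d) = 5 + H
Q(C, O) = (5 + 2*C)² (Q(C, O) = (C + (5 + C))² = (5 + 2*C)²)
X = 17/36 ≈ 0.47222
(X + Q(7, c))² = (17/36 + (5 + 2*7)²)² = (17/36 + (5 + 14)²)² = (17/36 + 19²)² = (17/36 + 361)² = (13013/36)² = 169338169/1296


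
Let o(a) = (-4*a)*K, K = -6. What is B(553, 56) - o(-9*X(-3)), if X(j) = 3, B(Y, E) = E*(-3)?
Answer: 480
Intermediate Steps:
B(Y, E) = -3*E
o(a) = 24*a (o(a) = -4*a*(-6) = 24*a)
B(553, 56) - o(-9*X(-3)) = -3*56 - 24*(-9*3) = -168 - 24*(-27) = -168 - 1*(-648) = -168 + 648 = 480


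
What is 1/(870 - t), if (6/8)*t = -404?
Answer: 3/4226 ≈ 0.00070989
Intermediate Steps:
t = -1616/3 (t = (4/3)*(-404) = -1616/3 ≈ -538.67)
1/(870 - t) = 1/(870 - 1*(-1616/3)) = 1/(870 + 1616/3) = 1/(4226/3) = 3/4226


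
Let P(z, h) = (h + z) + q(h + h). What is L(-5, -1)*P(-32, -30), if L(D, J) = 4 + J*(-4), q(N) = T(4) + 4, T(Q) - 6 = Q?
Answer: -384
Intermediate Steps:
T(Q) = 6 + Q
q(N) = 14 (q(N) = (6 + 4) + 4 = 10 + 4 = 14)
L(D, J) = 4 - 4*J
P(z, h) = 14 + h + z (P(z, h) = (h + z) + 14 = 14 + h + z)
L(-5, -1)*P(-32, -30) = (4 - 4*(-1))*(14 - 30 - 32) = (4 + 4)*(-48) = 8*(-48) = -384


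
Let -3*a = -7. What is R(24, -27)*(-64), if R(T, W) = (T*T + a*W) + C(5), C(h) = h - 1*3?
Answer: -32960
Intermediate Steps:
a = 7/3 (a = -⅓*(-7) = 7/3 ≈ 2.3333)
C(h) = -3 + h (C(h) = h - 3 = -3 + h)
R(T, W) = 2 + T² + 7*W/3 (R(T, W) = (T*T + 7*W/3) + (-3 + 5) = (T² + 7*W/3) + 2 = 2 + T² + 7*W/3)
R(24, -27)*(-64) = (2 + 24² + (7/3)*(-27))*(-64) = (2 + 576 - 63)*(-64) = 515*(-64) = -32960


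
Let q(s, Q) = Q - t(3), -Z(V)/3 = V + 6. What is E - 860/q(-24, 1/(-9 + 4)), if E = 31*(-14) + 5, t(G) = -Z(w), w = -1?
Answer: -7076/19 ≈ -372.42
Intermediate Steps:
Z(V) = -18 - 3*V (Z(V) = -3*(V + 6) = -3*(6 + V) = -18 - 3*V)
t(G) = 15 (t(G) = -(-18 - 3*(-1)) = -(-18 + 3) = -1*(-15) = 15)
q(s, Q) = -15 + Q (q(s, Q) = Q - 1*15 = Q - 15 = -15 + Q)
E = -429 (E = -434 + 5 = -429)
E - 860/q(-24, 1/(-9 + 4)) = -429 - 860/(-15 + 1/(-9 + 4)) = -429 - 860/(-15 + 1/(-5)) = -429 - 860/(-15 - ⅕) = -429 - 860/(-76/5) = -429 - 860*(-5)/76 = -429 - 1*(-1075/19) = -429 + 1075/19 = -7076/19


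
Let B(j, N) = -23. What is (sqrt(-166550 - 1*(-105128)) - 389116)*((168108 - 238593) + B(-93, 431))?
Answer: 27435790928 - 70508*I*sqrt(61422) ≈ 2.7436e+10 - 1.7474e+7*I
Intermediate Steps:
(sqrt(-166550 - 1*(-105128)) - 389116)*((168108 - 238593) + B(-93, 431)) = (sqrt(-166550 - 1*(-105128)) - 389116)*((168108 - 238593) - 23) = (sqrt(-166550 + 105128) - 389116)*(-70485 - 23) = (sqrt(-61422) - 389116)*(-70508) = (I*sqrt(61422) - 389116)*(-70508) = (-389116 + I*sqrt(61422))*(-70508) = 27435790928 - 70508*I*sqrt(61422)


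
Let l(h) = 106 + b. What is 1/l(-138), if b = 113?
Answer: 1/219 ≈ 0.0045662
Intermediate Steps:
l(h) = 219 (l(h) = 106 + 113 = 219)
1/l(-138) = 1/219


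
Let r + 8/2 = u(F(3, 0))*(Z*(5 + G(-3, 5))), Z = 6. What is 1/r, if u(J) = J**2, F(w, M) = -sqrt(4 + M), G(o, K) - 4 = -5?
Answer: 1/92 ≈ 0.010870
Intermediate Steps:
G(o, K) = -1 (G(o, K) = 4 - 5 = -1)
r = 92 (r = -4 + (-sqrt(4 + 0))**2*(6*(5 - 1)) = -4 + (-sqrt(4))**2*(6*4) = -4 + (-1*2)**2*24 = -4 + (-2)**2*24 = -4 + 4*24 = -4 + 96 = 92)
1/r = 1/92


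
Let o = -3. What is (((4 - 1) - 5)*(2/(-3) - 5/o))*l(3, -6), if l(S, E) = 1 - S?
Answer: 4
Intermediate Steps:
(((4 - 1) - 5)*(2/(-3) - 5/o))*l(3, -6) = (((4 - 1) - 5)*(2/(-3) - 5/(-3)))*(1 - 1*3) = ((3 - 5)*(2*(-⅓) - 5*(-⅓)))*(1 - 3) = -2*(-⅔ + 5/3)*(-2) = -2*1*(-2) = -2*(-2) = 4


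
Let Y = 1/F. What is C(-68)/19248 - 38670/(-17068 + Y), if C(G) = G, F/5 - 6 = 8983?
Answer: 8350326336397/3691387498308 ≈ 2.2621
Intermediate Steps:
F = 44945 (F = 30 + 5*8983 = 30 + 44915 = 44945)
Y = 1/44945 ≈ 2.2249e-5
C(-68)/19248 - 38670/(-17068 + Y) = -68/19248 - 38670/(-17068 + 1/44945) = -68*1/19248 - 38670/(-767121259/44945) = -17/4812 - 38670*(-44945/767121259) = -17/4812 + 1738023150/767121259 = 8350326336397/3691387498308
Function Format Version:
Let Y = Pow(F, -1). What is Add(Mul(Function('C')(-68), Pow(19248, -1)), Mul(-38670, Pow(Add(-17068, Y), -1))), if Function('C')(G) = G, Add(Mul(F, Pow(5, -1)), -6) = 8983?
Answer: Rational(8350326336397, 3691387498308) ≈ 2.2621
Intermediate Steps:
F = 44945 (F = Add(30, Mul(5, 8983)) = Add(30, 44915) = 44945)
Y = Rational(1, 44945) (Y = Pow(44945, -1) = Rational(1, 44945) ≈ 2.2249e-5)
Add(Mul(Function('C')(-68), Pow(19248, -1)), Mul(-38670, Pow(Add(-17068, Y), -1))) = Add(Mul(-68, Pow(19248, -1)), Mul(-38670, Pow(Add(-17068, Rational(1, 44945)), -1))) = Add(Mul(-68, Rational(1, 19248)), Mul(-38670, Pow(Rational(-767121259, 44945), -1))) = Add(Rational(-17, 4812), Mul(-38670, Rational(-44945, 767121259))) = Add(Rational(-17, 4812), Rational(1738023150, 767121259)) = Rational(8350326336397, 3691387498308)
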